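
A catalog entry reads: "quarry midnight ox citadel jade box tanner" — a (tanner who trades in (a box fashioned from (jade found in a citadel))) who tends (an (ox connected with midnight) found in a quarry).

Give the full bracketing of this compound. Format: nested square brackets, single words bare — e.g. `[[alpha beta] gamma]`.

At the top level: head "tanner" (specifically "citadel jade box tanner"); modifier "quarry midnight ox".
Inside "quarry midnight ox": head "ox" (specifically "midnight ox"), modifier "quarry".
Inside "midnight ox": head "ox", modifier "midnight".
Inside "citadel jade box tanner": head "tanner", modifier "citadel jade box".
Inside "citadel jade box": head "box", modifier "citadel jade".
Inside "citadel jade": head "jade", modifier "citadel".
So the structure is [[quarry [midnight ox]] [[[citadel jade] box] tanner]].

[[quarry [midnight ox]] [[[citadel jade] box] tanner]]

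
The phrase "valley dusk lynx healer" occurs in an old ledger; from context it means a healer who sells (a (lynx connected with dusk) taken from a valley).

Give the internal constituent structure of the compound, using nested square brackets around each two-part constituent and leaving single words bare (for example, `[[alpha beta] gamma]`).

The outermost head in the paraphrase is "healer", modified by "valley dusk lynx".
Inside "valley dusk lynx": head "lynx" (specifically "dusk lynx"), modifier "valley".
Inside "dusk lynx": head "lynx", modifier "dusk".
So the structure is [[valley [dusk lynx]] healer].

[[valley [dusk lynx]] healer]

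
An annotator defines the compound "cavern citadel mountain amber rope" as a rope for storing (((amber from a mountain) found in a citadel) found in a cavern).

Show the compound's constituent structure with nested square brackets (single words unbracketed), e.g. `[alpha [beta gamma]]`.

The outermost head in the paraphrase is "rope", modified by "cavern citadel mountain amber".
Within "cavern citadel mountain amber", the head is "amber" (specifically "citadel mountain amber") and the modifier is "cavern".
Within "citadel mountain amber", the head is "amber" (specifically "mountain amber") and the modifier is "citadel".
Within "mountain amber", the head is "amber" and the modifier is "mountain".
Assembled: [[cavern [citadel [mountain amber]]] rope].

[[cavern [citadel [mountain amber]]] rope]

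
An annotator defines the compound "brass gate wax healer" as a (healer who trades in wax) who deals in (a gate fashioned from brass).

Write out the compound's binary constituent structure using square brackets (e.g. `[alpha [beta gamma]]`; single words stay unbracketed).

[[brass gate] [wax healer]]

Overall it is a kind of healer (specifically "wax healer"); the modifier is "brass gate".
Inside "brass gate": head "gate", modifier "brass".
Inside "wax healer": head "healer", modifier "wax".
Putting it together: [[brass gate] [wax healer]].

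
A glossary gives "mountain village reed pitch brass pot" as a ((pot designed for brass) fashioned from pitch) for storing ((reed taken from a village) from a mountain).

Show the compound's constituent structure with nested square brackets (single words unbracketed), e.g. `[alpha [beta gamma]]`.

Overall it is a kind of pot (specifically "pitch brass pot"); the modifier is "mountain village reed".
Inside "mountain village reed": head "reed" (specifically "village reed"), modifier "mountain".
Inside "village reed": head "reed", modifier "village".
Inside "pitch brass pot": head "pot" (specifically "brass pot"), modifier "pitch".
Inside "brass pot": head "pot", modifier "brass".
So the structure is [[mountain [village reed]] [pitch [brass pot]]].

[[mountain [village reed]] [pitch [brass pot]]]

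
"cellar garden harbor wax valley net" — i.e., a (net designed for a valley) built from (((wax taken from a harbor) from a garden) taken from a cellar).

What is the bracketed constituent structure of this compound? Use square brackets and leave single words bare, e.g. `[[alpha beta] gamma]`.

[[cellar [garden [harbor wax]]] [valley net]]

At the top level: head "net" (specifically "valley net"); modifier "cellar garden harbor wax".
"cellar garden harbor wax" → head "wax" (specifically "garden harbor wax"), modifier "cellar".
"garden harbor wax" → head "wax" (specifically "harbor wax"), modifier "garden".
"harbor wax" → head "wax", modifier "harbor".
"valley net" → head "net", modifier "valley".
So the structure is [[cellar [garden [harbor wax]]] [valley net]].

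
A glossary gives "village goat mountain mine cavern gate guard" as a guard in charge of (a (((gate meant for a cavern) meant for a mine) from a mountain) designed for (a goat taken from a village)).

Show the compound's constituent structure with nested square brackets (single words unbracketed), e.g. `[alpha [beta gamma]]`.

At the top level: head "guard"; modifier "village goat mountain mine cavern gate".
Within "village goat mountain mine cavern gate", the head is "gate" (specifically "mountain mine cavern gate") and the modifier is "village goat".
Within "village goat", the head is "goat" and the modifier is "village".
Within "mountain mine cavern gate", the head is "gate" (specifically "mine cavern gate") and the modifier is "mountain".
Within "mine cavern gate", the head is "gate" (specifically "cavern gate") and the modifier is "mine".
Within "cavern gate", the head is "gate" and the modifier is "cavern".
So the structure is [[[village goat] [mountain [mine [cavern gate]]]] guard].

[[[village goat] [mountain [mine [cavern gate]]]] guard]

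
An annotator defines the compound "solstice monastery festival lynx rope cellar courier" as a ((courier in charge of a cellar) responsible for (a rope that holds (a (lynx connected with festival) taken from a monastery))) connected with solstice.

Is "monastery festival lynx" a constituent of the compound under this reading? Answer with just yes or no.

yes

The paraphrase groups the words so that "monastery festival lynx" is one unit: it corresponds to a single parenthesized sub-phrase.
The full structure is [solstice [[[monastery [festival lynx]] rope] [cellar courier]]], in which [monastery festival lynx] is a constituent.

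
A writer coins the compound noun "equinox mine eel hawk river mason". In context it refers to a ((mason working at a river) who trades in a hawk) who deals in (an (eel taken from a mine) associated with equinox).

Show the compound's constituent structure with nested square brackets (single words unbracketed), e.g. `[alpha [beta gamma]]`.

Whole compound: head "mason" (specifically "hawk river mason"), modifier "equinox mine eel".
Within "equinox mine eel", the head is "eel" (specifically "mine eel") and the modifier is "equinox".
Within "mine eel", the head is "eel" and the modifier is "mine".
Within "hawk river mason", the head is "mason" (specifically "river mason") and the modifier is "hawk".
Within "river mason", the head is "mason" and the modifier is "river".
So the structure is [[equinox [mine eel]] [hawk [river mason]]].

[[equinox [mine eel]] [hawk [river mason]]]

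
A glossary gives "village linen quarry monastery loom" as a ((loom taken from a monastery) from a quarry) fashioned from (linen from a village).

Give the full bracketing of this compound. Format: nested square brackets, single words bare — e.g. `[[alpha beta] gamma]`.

The outermost head in the paraphrase is "loom" (specifically "quarry monastery loom"), modified by "village linen".
Within "village linen", the head is "linen" and the modifier is "village".
Within "quarry monastery loom", the head is "loom" (specifically "monastery loom") and the modifier is "quarry".
Within "monastery loom", the head is "loom" and the modifier is "monastery".
Putting it together: [[village linen] [quarry [monastery loom]]].

[[village linen] [quarry [monastery loom]]]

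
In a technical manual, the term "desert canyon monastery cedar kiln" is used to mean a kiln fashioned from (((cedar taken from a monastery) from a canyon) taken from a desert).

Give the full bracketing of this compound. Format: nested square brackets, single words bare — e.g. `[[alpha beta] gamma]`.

[[desert [canyon [monastery cedar]]] kiln]

Whole compound: head "kiln", modifier "desert canyon monastery cedar".
"desert canyon monastery cedar" → head "cedar" (specifically "canyon monastery cedar"), modifier "desert".
"canyon monastery cedar" → head "cedar" (specifically "monastery cedar"), modifier "canyon".
"monastery cedar" → head "cedar", modifier "monastery".
Assembled: [[desert [canyon [monastery cedar]]] kiln].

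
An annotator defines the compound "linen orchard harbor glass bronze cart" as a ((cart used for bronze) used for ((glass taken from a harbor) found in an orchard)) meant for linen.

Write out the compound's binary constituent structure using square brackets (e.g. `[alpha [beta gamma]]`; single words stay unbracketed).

The outermost head in the paraphrase is "cart" (specifically "orchard harbor glass bronze cart"), modified by "linen".
Inside "orchard harbor glass bronze cart": head "cart" (specifically "bronze cart"), modifier "orchard harbor glass".
Inside "orchard harbor glass": head "glass" (specifically "harbor glass"), modifier "orchard".
Inside "harbor glass": head "glass", modifier "harbor".
Inside "bronze cart": head "cart", modifier "bronze".
So the structure is [linen [[orchard [harbor glass]] [bronze cart]]].

[linen [[orchard [harbor glass]] [bronze cart]]]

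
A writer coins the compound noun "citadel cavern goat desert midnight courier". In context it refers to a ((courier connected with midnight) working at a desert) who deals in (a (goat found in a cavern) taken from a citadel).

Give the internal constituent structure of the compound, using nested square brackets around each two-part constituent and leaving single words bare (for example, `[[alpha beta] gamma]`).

At the top level: head "courier" (specifically "desert midnight courier"); modifier "citadel cavern goat".
"citadel cavern goat" → head "goat" (specifically "cavern goat"), modifier "citadel".
"cavern goat" → head "goat", modifier "cavern".
"desert midnight courier" → head "courier" (specifically "midnight courier"), modifier "desert".
"midnight courier" → head "courier", modifier "midnight".
Assembled: [[citadel [cavern goat]] [desert [midnight courier]]].

[[citadel [cavern goat]] [desert [midnight courier]]]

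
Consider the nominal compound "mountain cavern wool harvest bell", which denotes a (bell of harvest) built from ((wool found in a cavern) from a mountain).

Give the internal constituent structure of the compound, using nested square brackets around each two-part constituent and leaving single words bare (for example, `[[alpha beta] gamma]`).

[[mountain [cavern wool]] [harvest bell]]

Overall it is a kind of bell (specifically "harvest bell"); the modifier is "mountain cavern wool".
"mountain cavern wool" → head "wool" (specifically "cavern wool"), modifier "mountain".
"cavern wool" → head "wool", modifier "cavern".
"harvest bell" → head "bell", modifier "harvest".
Assembled: [[mountain [cavern wool]] [harvest bell]].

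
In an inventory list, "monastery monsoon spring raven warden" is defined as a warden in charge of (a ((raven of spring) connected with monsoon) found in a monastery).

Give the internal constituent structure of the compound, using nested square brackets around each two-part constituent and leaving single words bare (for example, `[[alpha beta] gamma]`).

[[monastery [monsoon [spring raven]]] warden]

Whole compound: head "warden", modifier "monastery monsoon spring raven".
Inside "monastery monsoon spring raven": head "raven" (specifically "monsoon spring raven"), modifier "monastery".
Inside "monsoon spring raven": head "raven" (specifically "spring raven"), modifier "monsoon".
Inside "spring raven": head "raven", modifier "spring".
So the structure is [[monastery [monsoon [spring raven]]] warden].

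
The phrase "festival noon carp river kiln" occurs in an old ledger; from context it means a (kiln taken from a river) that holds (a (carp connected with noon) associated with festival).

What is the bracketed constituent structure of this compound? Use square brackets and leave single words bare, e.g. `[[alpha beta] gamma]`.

The outermost head in the paraphrase is "kiln" (specifically "river kiln"), modified by "festival noon carp".
"festival noon carp" → head "carp" (specifically "noon carp"), modifier "festival".
"noon carp" → head "carp", modifier "noon".
"river kiln" → head "kiln", modifier "river".
Assembled: [[festival [noon carp]] [river kiln]].

[[festival [noon carp]] [river kiln]]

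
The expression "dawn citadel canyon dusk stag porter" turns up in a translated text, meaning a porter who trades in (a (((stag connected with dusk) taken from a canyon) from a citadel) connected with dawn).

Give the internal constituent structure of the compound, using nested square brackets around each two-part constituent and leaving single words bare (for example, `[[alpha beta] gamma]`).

Whole compound: head "porter", modifier "dawn citadel canyon dusk stag".
Within "dawn citadel canyon dusk stag", the head is "stag" (specifically "citadel canyon dusk stag") and the modifier is "dawn".
Within "citadel canyon dusk stag", the head is "stag" (specifically "canyon dusk stag") and the modifier is "citadel".
Within "canyon dusk stag", the head is "stag" (specifically "dusk stag") and the modifier is "canyon".
Within "dusk stag", the head is "stag" and the modifier is "dusk".
Assembled: [[dawn [citadel [canyon [dusk stag]]]] porter].

[[dawn [citadel [canyon [dusk stag]]]] porter]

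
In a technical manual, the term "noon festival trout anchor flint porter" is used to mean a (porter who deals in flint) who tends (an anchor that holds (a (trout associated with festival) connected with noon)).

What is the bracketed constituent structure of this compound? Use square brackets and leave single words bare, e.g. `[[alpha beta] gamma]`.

At the top level: head "porter" (specifically "flint porter"); modifier "noon festival trout anchor".
Within "noon festival trout anchor", the head is "anchor" and the modifier is "noon festival trout".
Within "noon festival trout", the head is "trout" (specifically "festival trout") and the modifier is "noon".
Within "festival trout", the head is "trout" and the modifier is "festival".
Within "flint porter", the head is "porter" and the modifier is "flint".
So the structure is [[[noon [festival trout]] anchor] [flint porter]].

[[[noon [festival trout]] anchor] [flint porter]]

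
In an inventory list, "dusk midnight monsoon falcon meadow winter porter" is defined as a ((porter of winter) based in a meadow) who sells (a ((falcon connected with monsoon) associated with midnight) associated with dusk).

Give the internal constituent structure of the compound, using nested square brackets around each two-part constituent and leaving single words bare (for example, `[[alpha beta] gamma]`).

[[dusk [midnight [monsoon falcon]]] [meadow [winter porter]]]

The outermost head in the paraphrase is "porter" (specifically "meadow winter porter"), modified by "dusk midnight monsoon falcon".
Inside "dusk midnight monsoon falcon": head "falcon" (specifically "midnight monsoon falcon"), modifier "dusk".
Inside "midnight monsoon falcon": head "falcon" (specifically "monsoon falcon"), modifier "midnight".
Inside "monsoon falcon": head "falcon", modifier "monsoon".
Inside "meadow winter porter": head "porter" (specifically "winter porter"), modifier "meadow".
Inside "winter porter": head "porter", modifier "winter".
Assembled: [[dusk [midnight [monsoon falcon]]] [meadow [winter porter]]].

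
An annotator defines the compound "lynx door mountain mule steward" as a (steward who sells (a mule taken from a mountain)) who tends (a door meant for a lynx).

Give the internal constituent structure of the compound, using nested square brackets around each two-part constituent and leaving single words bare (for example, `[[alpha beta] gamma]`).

Whole compound: head "steward" (specifically "mountain mule steward"), modifier "lynx door".
"lynx door" → head "door", modifier "lynx".
"mountain mule steward" → head "steward", modifier "mountain mule".
"mountain mule" → head "mule", modifier "mountain".
So the structure is [[lynx door] [[mountain mule] steward]].

[[lynx door] [[mountain mule] steward]]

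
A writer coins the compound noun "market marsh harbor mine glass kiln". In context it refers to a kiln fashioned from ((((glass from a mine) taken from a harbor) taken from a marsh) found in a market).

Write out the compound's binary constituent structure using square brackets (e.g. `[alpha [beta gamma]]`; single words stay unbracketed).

Overall it is a kind of kiln; the modifier is "market marsh harbor mine glass".
Inside "market marsh harbor mine glass": head "glass" (specifically "marsh harbor mine glass"), modifier "market".
Inside "marsh harbor mine glass": head "glass" (specifically "harbor mine glass"), modifier "marsh".
Inside "harbor mine glass": head "glass" (specifically "mine glass"), modifier "harbor".
Inside "mine glass": head "glass", modifier "mine".
So the structure is [[market [marsh [harbor [mine glass]]]] kiln].

[[market [marsh [harbor [mine glass]]]] kiln]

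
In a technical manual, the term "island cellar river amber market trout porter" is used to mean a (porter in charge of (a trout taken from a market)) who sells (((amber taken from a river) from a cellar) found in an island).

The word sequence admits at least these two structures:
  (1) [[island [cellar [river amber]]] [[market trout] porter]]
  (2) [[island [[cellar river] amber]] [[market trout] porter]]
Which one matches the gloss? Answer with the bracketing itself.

The paraphrase's head is the "porter" part ("market trout porter"); its modifier is "island cellar river amber".
That top-level split, carried through the inner groups, gives [[island [cellar [river amber]]] [[market trout] porter]].

[[island [cellar [river amber]]] [[market trout] porter]]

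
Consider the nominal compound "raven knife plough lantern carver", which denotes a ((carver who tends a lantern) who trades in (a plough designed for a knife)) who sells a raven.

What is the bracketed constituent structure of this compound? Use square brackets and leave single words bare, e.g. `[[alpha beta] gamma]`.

Whole compound: head "carver" (specifically "knife plough lantern carver"), modifier "raven".
Within "knife plough lantern carver", the head is "carver" (specifically "lantern carver") and the modifier is "knife plough".
Within "knife plough", the head is "plough" and the modifier is "knife".
Within "lantern carver", the head is "carver" and the modifier is "lantern".
Putting it together: [raven [[knife plough] [lantern carver]]].

[raven [[knife plough] [lantern carver]]]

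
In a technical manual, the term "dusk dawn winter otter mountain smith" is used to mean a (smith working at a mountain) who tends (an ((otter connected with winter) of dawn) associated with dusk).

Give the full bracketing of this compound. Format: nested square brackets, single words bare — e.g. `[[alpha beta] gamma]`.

[[dusk [dawn [winter otter]]] [mountain smith]]

At the top level: head "smith" (specifically "mountain smith"); modifier "dusk dawn winter otter".
"dusk dawn winter otter" → head "otter" (specifically "dawn winter otter"), modifier "dusk".
"dawn winter otter" → head "otter" (specifically "winter otter"), modifier "dawn".
"winter otter" → head "otter", modifier "winter".
"mountain smith" → head "smith", modifier "mountain".
Putting it together: [[dusk [dawn [winter otter]]] [mountain smith]].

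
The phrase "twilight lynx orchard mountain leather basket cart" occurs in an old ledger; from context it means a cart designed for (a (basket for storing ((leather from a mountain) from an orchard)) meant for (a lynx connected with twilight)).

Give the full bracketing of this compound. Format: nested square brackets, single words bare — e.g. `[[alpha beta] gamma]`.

At the top level: head "cart"; modifier "twilight lynx orchard mountain leather basket".
Within "twilight lynx orchard mountain leather basket", the head is "basket" (specifically "orchard mountain leather basket") and the modifier is "twilight lynx".
Within "twilight lynx", the head is "lynx" and the modifier is "twilight".
Within "orchard mountain leather basket", the head is "basket" and the modifier is "orchard mountain leather".
Within "orchard mountain leather", the head is "leather" (specifically "mountain leather") and the modifier is "orchard".
Within "mountain leather", the head is "leather" and the modifier is "mountain".
So the structure is [[[twilight lynx] [[orchard [mountain leather]] basket]] cart].

[[[twilight lynx] [[orchard [mountain leather]] basket]] cart]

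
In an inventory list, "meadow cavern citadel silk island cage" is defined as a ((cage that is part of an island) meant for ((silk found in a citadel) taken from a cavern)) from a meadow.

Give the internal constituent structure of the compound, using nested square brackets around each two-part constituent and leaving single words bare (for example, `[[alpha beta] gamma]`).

At the top level: head "cage" (specifically "cavern citadel silk island cage"); modifier "meadow".
Within "cavern citadel silk island cage", the head is "cage" (specifically "island cage") and the modifier is "cavern citadel silk".
Within "cavern citadel silk", the head is "silk" (specifically "citadel silk") and the modifier is "cavern".
Within "citadel silk", the head is "silk" and the modifier is "citadel".
Within "island cage", the head is "cage" and the modifier is "island".
So the structure is [meadow [[cavern [citadel silk]] [island cage]]].

[meadow [[cavern [citadel silk]] [island cage]]]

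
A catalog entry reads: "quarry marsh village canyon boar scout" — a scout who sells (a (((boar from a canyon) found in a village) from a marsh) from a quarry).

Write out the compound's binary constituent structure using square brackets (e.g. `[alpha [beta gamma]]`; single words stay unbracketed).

Overall it is a kind of scout; the modifier is "quarry marsh village canyon boar".
Within "quarry marsh village canyon boar", the head is "boar" (specifically "marsh village canyon boar") and the modifier is "quarry".
Within "marsh village canyon boar", the head is "boar" (specifically "village canyon boar") and the modifier is "marsh".
Within "village canyon boar", the head is "boar" (specifically "canyon boar") and the modifier is "village".
Within "canyon boar", the head is "boar" and the modifier is "canyon".
So the structure is [[quarry [marsh [village [canyon boar]]]] scout].

[[quarry [marsh [village [canyon boar]]]] scout]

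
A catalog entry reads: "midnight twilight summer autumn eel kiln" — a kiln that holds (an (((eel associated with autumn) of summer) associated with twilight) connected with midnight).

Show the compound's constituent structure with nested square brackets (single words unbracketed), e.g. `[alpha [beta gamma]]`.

Overall it is a kind of kiln; the modifier is "midnight twilight summer autumn eel".
"midnight twilight summer autumn eel" → head "eel" (specifically "twilight summer autumn eel"), modifier "midnight".
"twilight summer autumn eel" → head "eel" (specifically "summer autumn eel"), modifier "twilight".
"summer autumn eel" → head "eel" (specifically "autumn eel"), modifier "summer".
"autumn eel" → head "eel", modifier "autumn".
Putting it together: [[midnight [twilight [summer [autumn eel]]]] kiln].

[[midnight [twilight [summer [autumn eel]]]] kiln]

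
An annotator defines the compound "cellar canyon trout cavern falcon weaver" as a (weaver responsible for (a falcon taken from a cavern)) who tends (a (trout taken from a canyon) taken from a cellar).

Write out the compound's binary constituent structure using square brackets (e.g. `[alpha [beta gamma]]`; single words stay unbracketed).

The outermost head in the paraphrase is "weaver" (specifically "cavern falcon weaver"), modified by "cellar canyon trout".
Inside "cellar canyon trout": head "trout" (specifically "canyon trout"), modifier "cellar".
Inside "canyon trout": head "trout", modifier "canyon".
Inside "cavern falcon weaver": head "weaver", modifier "cavern falcon".
Inside "cavern falcon": head "falcon", modifier "cavern".
Putting it together: [[cellar [canyon trout]] [[cavern falcon] weaver]].

[[cellar [canyon trout]] [[cavern falcon] weaver]]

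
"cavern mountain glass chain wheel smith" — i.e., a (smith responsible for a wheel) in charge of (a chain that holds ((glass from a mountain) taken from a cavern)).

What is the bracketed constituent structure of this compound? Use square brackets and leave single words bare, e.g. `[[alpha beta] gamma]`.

[[[cavern [mountain glass]] chain] [wheel smith]]

At the top level: head "smith" (specifically "wheel smith"); modifier "cavern mountain glass chain".
"cavern mountain glass chain" → head "chain", modifier "cavern mountain glass".
"cavern mountain glass" → head "glass" (specifically "mountain glass"), modifier "cavern".
"mountain glass" → head "glass", modifier "mountain".
"wheel smith" → head "smith", modifier "wheel".
Assembled: [[[cavern [mountain glass]] chain] [wheel smith]].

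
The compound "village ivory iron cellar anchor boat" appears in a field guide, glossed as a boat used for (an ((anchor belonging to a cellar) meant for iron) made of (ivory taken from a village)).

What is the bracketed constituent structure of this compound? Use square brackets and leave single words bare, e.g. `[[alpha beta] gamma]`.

[[[village ivory] [iron [cellar anchor]]] boat]

At the top level: head "boat"; modifier "village ivory iron cellar anchor".
"village ivory iron cellar anchor" → head "anchor" (specifically "iron cellar anchor"), modifier "village ivory".
"village ivory" → head "ivory", modifier "village".
"iron cellar anchor" → head "anchor" (specifically "cellar anchor"), modifier "iron".
"cellar anchor" → head "anchor", modifier "cellar".
So the structure is [[[village ivory] [iron [cellar anchor]]] boat].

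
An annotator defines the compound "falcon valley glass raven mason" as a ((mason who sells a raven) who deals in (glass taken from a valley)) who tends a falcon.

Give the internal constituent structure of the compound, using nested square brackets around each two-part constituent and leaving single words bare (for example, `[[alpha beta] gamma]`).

The outermost head in the paraphrase is "mason" (specifically "valley glass raven mason"), modified by "falcon".
Within "valley glass raven mason", the head is "mason" (specifically "raven mason") and the modifier is "valley glass".
Within "valley glass", the head is "glass" and the modifier is "valley".
Within "raven mason", the head is "mason" and the modifier is "raven".
Putting it together: [falcon [[valley glass] [raven mason]]].

[falcon [[valley glass] [raven mason]]]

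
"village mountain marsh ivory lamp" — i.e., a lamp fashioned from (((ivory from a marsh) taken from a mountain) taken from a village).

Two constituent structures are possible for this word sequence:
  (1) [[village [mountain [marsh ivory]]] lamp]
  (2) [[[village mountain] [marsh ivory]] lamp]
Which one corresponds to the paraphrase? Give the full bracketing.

The paraphrase's head is the "lamp" part ("lamp"); its modifier is "village mountain marsh ivory".
That top-level split, carried through the inner groups, gives [[village [mountain [marsh ivory]]] lamp].

[[village [mountain [marsh ivory]]] lamp]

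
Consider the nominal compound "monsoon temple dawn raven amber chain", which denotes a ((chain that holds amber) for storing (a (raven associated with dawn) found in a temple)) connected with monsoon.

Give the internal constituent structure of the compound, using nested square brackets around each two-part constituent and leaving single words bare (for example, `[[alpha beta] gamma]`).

[monsoon [[temple [dawn raven]] [amber chain]]]

At the top level: head "chain" (specifically "temple dawn raven amber chain"); modifier "monsoon".
Within "temple dawn raven amber chain", the head is "chain" (specifically "amber chain") and the modifier is "temple dawn raven".
Within "temple dawn raven", the head is "raven" (specifically "dawn raven") and the modifier is "temple".
Within "dawn raven", the head is "raven" and the modifier is "dawn".
Within "amber chain", the head is "chain" and the modifier is "amber".
Putting it together: [monsoon [[temple [dawn raven]] [amber chain]]].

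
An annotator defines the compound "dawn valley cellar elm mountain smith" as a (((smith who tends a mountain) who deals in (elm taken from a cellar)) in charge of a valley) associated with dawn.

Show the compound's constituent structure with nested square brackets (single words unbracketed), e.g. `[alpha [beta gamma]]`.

Overall it is a kind of smith (specifically "valley cellar elm mountain smith"); the modifier is "dawn".
"valley cellar elm mountain smith" → head "smith" (specifically "cellar elm mountain smith"), modifier "valley".
"cellar elm mountain smith" → head "smith" (specifically "mountain smith"), modifier "cellar elm".
"cellar elm" → head "elm", modifier "cellar".
"mountain smith" → head "smith", modifier "mountain".
So the structure is [dawn [valley [[cellar elm] [mountain smith]]]].

[dawn [valley [[cellar elm] [mountain smith]]]]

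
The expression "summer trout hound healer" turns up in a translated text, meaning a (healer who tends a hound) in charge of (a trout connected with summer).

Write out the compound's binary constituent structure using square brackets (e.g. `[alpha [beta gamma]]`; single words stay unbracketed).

At the top level: head "healer" (specifically "hound healer"); modifier "summer trout".
Inside "summer trout": head "trout", modifier "summer".
Inside "hound healer": head "healer", modifier "hound".
Putting it together: [[summer trout] [hound healer]].

[[summer trout] [hound healer]]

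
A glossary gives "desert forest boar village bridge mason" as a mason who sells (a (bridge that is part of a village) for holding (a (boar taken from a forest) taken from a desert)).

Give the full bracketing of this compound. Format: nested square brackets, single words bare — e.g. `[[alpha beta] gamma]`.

Overall it is a kind of mason; the modifier is "desert forest boar village bridge".
Within "desert forest boar village bridge", the head is "bridge" (specifically "village bridge") and the modifier is "desert forest boar".
Within "desert forest boar", the head is "boar" (specifically "forest boar") and the modifier is "desert".
Within "forest boar", the head is "boar" and the modifier is "forest".
Within "village bridge", the head is "bridge" and the modifier is "village".
Putting it together: [[[desert [forest boar]] [village bridge]] mason].

[[[desert [forest boar]] [village bridge]] mason]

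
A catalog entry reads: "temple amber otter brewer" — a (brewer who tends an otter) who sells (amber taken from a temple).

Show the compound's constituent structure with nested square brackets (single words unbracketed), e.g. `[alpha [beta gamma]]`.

The outermost head in the paraphrase is "brewer" (specifically "otter brewer"), modified by "temple amber".
Inside "temple amber": head "amber", modifier "temple".
Inside "otter brewer": head "brewer", modifier "otter".
Assembled: [[temple amber] [otter brewer]].

[[temple amber] [otter brewer]]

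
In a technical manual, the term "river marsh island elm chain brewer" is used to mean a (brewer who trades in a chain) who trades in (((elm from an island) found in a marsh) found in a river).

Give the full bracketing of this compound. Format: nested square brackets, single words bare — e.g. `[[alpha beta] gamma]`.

[[river [marsh [island elm]]] [chain brewer]]

Overall it is a kind of brewer (specifically "chain brewer"); the modifier is "river marsh island elm".
"river marsh island elm" → head "elm" (specifically "marsh island elm"), modifier "river".
"marsh island elm" → head "elm" (specifically "island elm"), modifier "marsh".
"island elm" → head "elm", modifier "island".
"chain brewer" → head "brewer", modifier "chain".
Assembled: [[river [marsh [island elm]]] [chain brewer]].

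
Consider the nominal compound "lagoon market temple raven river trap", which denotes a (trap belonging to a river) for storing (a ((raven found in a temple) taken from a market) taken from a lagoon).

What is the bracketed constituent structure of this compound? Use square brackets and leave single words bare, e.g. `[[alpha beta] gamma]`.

Whole compound: head "trap" (specifically "river trap"), modifier "lagoon market temple raven".
"lagoon market temple raven" → head "raven" (specifically "market temple raven"), modifier "lagoon".
"market temple raven" → head "raven" (specifically "temple raven"), modifier "market".
"temple raven" → head "raven", modifier "temple".
"river trap" → head "trap", modifier "river".
Assembled: [[lagoon [market [temple raven]]] [river trap]].

[[lagoon [market [temple raven]]] [river trap]]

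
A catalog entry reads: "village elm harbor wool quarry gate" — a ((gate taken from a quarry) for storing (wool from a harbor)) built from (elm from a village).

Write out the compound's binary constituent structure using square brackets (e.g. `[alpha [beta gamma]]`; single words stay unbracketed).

Overall it is a kind of gate (specifically "harbor wool quarry gate"); the modifier is "village elm".
"village elm" → head "elm", modifier "village".
"harbor wool quarry gate" → head "gate" (specifically "quarry gate"), modifier "harbor wool".
"harbor wool" → head "wool", modifier "harbor".
"quarry gate" → head "gate", modifier "quarry".
Putting it together: [[village elm] [[harbor wool] [quarry gate]]].

[[village elm] [[harbor wool] [quarry gate]]]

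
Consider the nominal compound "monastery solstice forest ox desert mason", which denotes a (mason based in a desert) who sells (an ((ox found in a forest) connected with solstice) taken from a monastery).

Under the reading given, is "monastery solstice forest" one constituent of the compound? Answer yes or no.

The top-level split is [monastery solstice forest ox] [desert mason]; the full structure is [[monastery [solstice [forest ox]]] [desert mason]].
"monastery solstice forest" straddles a constituent boundary, so it is not a single unit.

no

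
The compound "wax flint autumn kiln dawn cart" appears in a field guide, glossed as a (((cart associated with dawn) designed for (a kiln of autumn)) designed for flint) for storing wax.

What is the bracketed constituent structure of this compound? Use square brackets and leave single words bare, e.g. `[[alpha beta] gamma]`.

At the top level: head "cart" (specifically "flint autumn kiln dawn cart"); modifier "wax".
Within "flint autumn kiln dawn cart", the head is "cart" (specifically "autumn kiln dawn cart") and the modifier is "flint".
Within "autumn kiln dawn cart", the head is "cart" (specifically "dawn cart") and the modifier is "autumn kiln".
Within "autumn kiln", the head is "kiln" and the modifier is "autumn".
Within "dawn cart", the head is "cart" and the modifier is "dawn".
Assembled: [wax [flint [[autumn kiln] [dawn cart]]]].

[wax [flint [[autumn kiln] [dawn cart]]]]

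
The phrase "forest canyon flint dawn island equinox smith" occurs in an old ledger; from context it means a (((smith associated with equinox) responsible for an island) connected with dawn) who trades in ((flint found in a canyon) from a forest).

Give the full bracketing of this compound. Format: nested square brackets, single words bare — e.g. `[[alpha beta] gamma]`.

[[forest [canyon flint]] [dawn [island [equinox smith]]]]

At the top level: head "smith" (specifically "dawn island equinox smith"); modifier "forest canyon flint".
Inside "forest canyon flint": head "flint" (specifically "canyon flint"), modifier "forest".
Inside "canyon flint": head "flint", modifier "canyon".
Inside "dawn island equinox smith": head "smith" (specifically "island equinox smith"), modifier "dawn".
Inside "island equinox smith": head "smith" (specifically "equinox smith"), modifier "island".
Inside "equinox smith": head "smith", modifier "equinox".
Putting it together: [[forest [canyon flint]] [dawn [island [equinox smith]]]].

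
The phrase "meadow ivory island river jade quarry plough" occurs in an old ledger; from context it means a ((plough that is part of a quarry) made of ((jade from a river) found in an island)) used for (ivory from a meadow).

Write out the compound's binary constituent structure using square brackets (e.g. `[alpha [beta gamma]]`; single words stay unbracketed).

[[meadow ivory] [[island [river jade]] [quarry plough]]]

The outermost head in the paraphrase is "plough" (specifically "island river jade quarry plough"), modified by "meadow ivory".
Within "meadow ivory", the head is "ivory" and the modifier is "meadow".
Within "island river jade quarry plough", the head is "plough" (specifically "quarry plough") and the modifier is "island river jade".
Within "island river jade", the head is "jade" (specifically "river jade") and the modifier is "island".
Within "river jade", the head is "jade" and the modifier is "river".
Within "quarry plough", the head is "plough" and the modifier is "quarry".
Assembled: [[meadow ivory] [[island [river jade]] [quarry plough]]].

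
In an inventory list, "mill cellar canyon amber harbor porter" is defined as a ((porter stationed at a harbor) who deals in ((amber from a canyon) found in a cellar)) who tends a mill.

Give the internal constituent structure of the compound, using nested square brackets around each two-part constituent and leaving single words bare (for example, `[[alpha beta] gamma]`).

[mill [[cellar [canyon amber]] [harbor porter]]]

Whole compound: head "porter" (specifically "cellar canyon amber harbor porter"), modifier "mill".
"cellar canyon amber harbor porter" → head "porter" (specifically "harbor porter"), modifier "cellar canyon amber".
"cellar canyon amber" → head "amber" (specifically "canyon amber"), modifier "cellar".
"canyon amber" → head "amber", modifier "canyon".
"harbor porter" → head "porter", modifier "harbor".
So the structure is [mill [[cellar [canyon amber]] [harbor porter]]].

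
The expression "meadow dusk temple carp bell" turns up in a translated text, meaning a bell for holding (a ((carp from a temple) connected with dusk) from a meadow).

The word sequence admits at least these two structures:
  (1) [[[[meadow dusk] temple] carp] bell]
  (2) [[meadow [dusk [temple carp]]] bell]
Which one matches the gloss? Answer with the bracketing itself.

The paraphrase's head is the "bell" part ("bell"); its modifier is "meadow dusk temple carp".
That top-level split, carried through the inner groups, gives [[meadow [dusk [temple carp]]] bell].

[[meadow [dusk [temple carp]]] bell]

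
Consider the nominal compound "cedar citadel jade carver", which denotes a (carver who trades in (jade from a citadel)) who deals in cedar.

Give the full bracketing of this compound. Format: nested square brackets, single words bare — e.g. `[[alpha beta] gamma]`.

[cedar [[citadel jade] carver]]

Whole compound: head "carver" (specifically "citadel jade carver"), modifier "cedar".
Within "citadel jade carver", the head is "carver" and the modifier is "citadel jade".
Within "citadel jade", the head is "jade" and the modifier is "citadel".
Assembled: [cedar [[citadel jade] carver]].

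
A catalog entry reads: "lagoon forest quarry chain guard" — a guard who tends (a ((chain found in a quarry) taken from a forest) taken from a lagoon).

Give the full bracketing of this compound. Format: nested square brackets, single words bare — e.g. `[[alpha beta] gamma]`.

[[lagoon [forest [quarry chain]]] guard]

Overall it is a kind of guard; the modifier is "lagoon forest quarry chain".
"lagoon forest quarry chain" → head "chain" (specifically "forest quarry chain"), modifier "lagoon".
"forest quarry chain" → head "chain" (specifically "quarry chain"), modifier "forest".
"quarry chain" → head "chain", modifier "quarry".
Assembled: [[lagoon [forest [quarry chain]]] guard].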